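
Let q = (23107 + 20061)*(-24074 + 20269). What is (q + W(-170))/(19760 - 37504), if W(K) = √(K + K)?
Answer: 10265890/1109 - I*√85/8872 ≈ 9256.9 - 0.0010392*I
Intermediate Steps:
q = -164254240 (q = 43168*(-3805) = -164254240)
W(K) = √2*√K (W(K) = √(2*K) = √2*√K)
(q + W(-170))/(19760 - 37504) = (-164254240 + √2*√(-170))/(19760 - 37504) = (-164254240 + √2*(I*√170))/(-17744) = (-164254240 + 2*I*√85)*(-1/17744) = 10265890/1109 - I*√85/8872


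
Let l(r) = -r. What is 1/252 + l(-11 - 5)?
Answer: 4033/252 ≈ 16.004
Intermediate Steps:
1/252 + l(-11 - 5) = 1/252 - (-11 - 5) = 1/252 - 1*(-16) = 1/252 + 16 = 4033/252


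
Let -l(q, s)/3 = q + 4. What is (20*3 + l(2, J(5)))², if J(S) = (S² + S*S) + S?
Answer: 1764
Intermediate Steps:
J(S) = S + 2*S² (J(S) = (S² + S²) + S = 2*S² + S = S + 2*S²)
l(q, s) = -12 - 3*q (l(q, s) = -3*(q + 4) = -3*(4 + q) = -12 - 3*q)
(20*3 + l(2, J(5)))² = (20*3 + (-12 - 3*2))² = (60 + (-12 - 6))² = (60 - 18)² = 42² = 1764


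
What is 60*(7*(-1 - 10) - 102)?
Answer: -10740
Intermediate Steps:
60*(7*(-1 - 10) - 102) = 60*(7*(-11) - 102) = 60*(-77 - 102) = 60*(-179) = -10740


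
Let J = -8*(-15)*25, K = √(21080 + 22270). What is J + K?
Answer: 3000 + 85*√6 ≈ 3208.2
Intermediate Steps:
K = 85*√6 (K = √43350 = 85*√6 ≈ 208.21)
J = 3000 (J = 120*25 = 3000)
J + K = 3000 + 85*√6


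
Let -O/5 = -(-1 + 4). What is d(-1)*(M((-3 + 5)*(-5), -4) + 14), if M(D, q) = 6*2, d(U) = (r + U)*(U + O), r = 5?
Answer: 1456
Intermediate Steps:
O = 15 (O = -(-5)*(-1 + 4) = -(-5)*3 = -5*(-3) = 15)
d(U) = (5 + U)*(15 + U) (d(U) = (5 + U)*(U + 15) = (5 + U)*(15 + U))
M(D, q) = 12
d(-1)*(M((-3 + 5)*(-5), -4) + 14) = (75 + (-1)² + 20*(-1))*(12 + 14) = (75 + 1 - 20)*26 = 56*26 = 1456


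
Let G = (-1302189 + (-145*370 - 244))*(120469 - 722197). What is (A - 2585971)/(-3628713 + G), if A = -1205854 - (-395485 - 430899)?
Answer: -2965441/815989482711 ≈ -3.6342e-6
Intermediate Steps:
G = 815993111424 (G = (-1302189 + (-53650 - 244))*(-601728) = (-1302189 - 53894)*(-601728) = -1356083*(-601728) = 815993111424)
A = -379470 (A = -1205854 - 1*(-826384) = -1205854 + 826384 = -379470)
(A - 2585971)/(-3628713 + G) = (-379470 - 2585971)/(-3628713 + 815993111424) = -2965441/815989482711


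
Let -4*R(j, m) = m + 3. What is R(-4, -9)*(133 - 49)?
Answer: 126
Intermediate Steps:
R(j, m) = -¾ - m/4 (R(j, m) = -(m + 3)/4 = -(3 + m)/4 = -¾ - m/4)
R(-4, -9)*(133 - 49) = (-¾ - ¼*(-9))*(133 - 49) = (-¾ + 9/4)*84 = (3/2)*84 = 126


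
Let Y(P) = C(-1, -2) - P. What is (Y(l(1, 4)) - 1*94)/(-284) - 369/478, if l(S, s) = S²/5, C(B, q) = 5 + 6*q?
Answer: -35264/84845 ≈ -0.41563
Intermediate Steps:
l(S, s) = S²/5 (l(S, s) = S²*(⅕) = S²/5)
Y(P) = -7 - P (Y(P) = (5 + 6*(-2)) - P = (5 - 12) - P = -7 - P)
(Y(l(1, 4)) - 1*94)/(-284) - 369/478 = ((-7 - 1²/5) - 1*94)/(-284) - 369/478 = ((-7 - 1/5) - 94)*(-1/284) - 369*1/478 = ((-7 - 1*⅕) - 94)*(-1/284) - 369/478 = ((-7 - ⅕) - 94)*(-1/284) - 369/478 = (-36/5 - 94)*(-1/284) - 369/478 = -506/5*(-1/284) - 369/478 = 253/710 - 369/478 = -35264/84845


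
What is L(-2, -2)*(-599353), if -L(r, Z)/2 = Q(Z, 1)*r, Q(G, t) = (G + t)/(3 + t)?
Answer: 599353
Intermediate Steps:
Q(G, t) = (G + t)/(3 + t)
L(r, Z) = -2*r*(¼ + Z/4) (L(r, Z) = -2*(Z + 1)/(3 + 1)*r = -2*(1 + Z)/4*r = -2*(¼ + Z/4)*r = -2*r*(¼ + Z/4))
L(-2, -2)*(-599353) = -½*(-2)*(1 - 2)*(-599353) = -½*(-2)*(-1)*(-599353) = -1*(-599353) = 599353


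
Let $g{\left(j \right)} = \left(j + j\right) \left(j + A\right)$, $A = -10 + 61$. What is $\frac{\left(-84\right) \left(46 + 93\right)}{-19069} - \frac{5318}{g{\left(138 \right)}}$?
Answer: $\frac{253828961}{497357658} \approx 0.51035$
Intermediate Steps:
$A = 51$
$g{\left(j \right)} = 2 j \left(51 + j\right)$ ($g{\left(j \right)} = \left(j + j\right) \left(j + 51\right) = 2 j \left(51 + j\right)$)
$\frac{\left(-84\right) \left(46 + 93\right)}{-19069} - \frac{5318}{g{\left(138 \right)}} = \frac{\left(-84\right) \left(46 + 93\right)}{-19069} - \frac{5318}{2 \cdot 138 \left(51 + 138\right)} = \left(-84\right) 139 \left(- \frac{1}{19069}\right) - \frac{5318}{2 \cdot 138 \cdot 189} = \left(-11676\right) \left(- \frac{1}{19069}\right) - \frac{5318}{52164} = \frac{11676}{19069} - \frac{2659}{26082} = \frac{253828961}{497357658}$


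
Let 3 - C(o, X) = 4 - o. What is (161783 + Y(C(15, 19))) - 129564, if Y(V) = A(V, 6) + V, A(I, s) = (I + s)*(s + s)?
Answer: 32473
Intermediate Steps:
A(I, s) = 2*s*(I + s) (A(I, s) = (I + s)*(2*s) = 2*s*(I + s))
C(o, X) = -1 + o (C(o, X) = 3 - (4 - o) = 3 + (-4 + o) = -1 + o)
Y(V) = 72 + 13*V (Y(V) = 2*6*(V + 6) + V = 2*6*(6 + V) + V = (72 + 12*V) + V = 72 + 13*V)
(161783 + Y(C(15, 19))) - 129564 = (161783 + (72 + 13*(-1 + 15))) - 129564 = (161783 + (72 + 13*14)) - 129564 = (161783 + (72 + 182)) - 129564 = (161783 + 254) - 129564 = 162037 - 129564 = 32473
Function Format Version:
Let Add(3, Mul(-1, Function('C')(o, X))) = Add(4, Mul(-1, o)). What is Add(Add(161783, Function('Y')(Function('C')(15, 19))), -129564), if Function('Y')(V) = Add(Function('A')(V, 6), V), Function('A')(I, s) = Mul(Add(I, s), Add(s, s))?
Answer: 32473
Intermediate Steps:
Function('A')(I, s) = Mul(2, s, Add(I, s)) (Function('A')(I, s) = Mul(Add(I, s), Mul(2, s)) = Mul(2, s, Add(I, s)))
Function('C')(o, X) = Add(-1, o) (Function('C')(o, X) = Add(3, Mul(-1, Add(4, Mul(-1, o)))) = Add(3, Add(-4, o)) = Add(-1, o))
Function('Y')(V) = Add(72, Mul(13, V)) (Function('Y')(V) = Add(Mul(2, 6, Add(V, 6)), V) = Add(Mul(2, 6, Add(6, V)), V) = Add(Add(72, Mul(12, V)), V) = Add(72, Mul(13, V)))
Add(Add(161783, Function('Y')(Function('C')(15, 19))), -129564) = Add(Add(161783, Add(72, Mul(13, Add(-1, 15)))), -129564) = Add(Add(161783, Add(72, Mul(13, 14))), -129564) = Add(Add(161783, Add(72, 182)), -129564) = Add(Add(161783, 254), -129564) = Add(162037, -129564) = 32473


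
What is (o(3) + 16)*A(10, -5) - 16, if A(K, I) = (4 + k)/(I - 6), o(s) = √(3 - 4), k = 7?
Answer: -32 - I ≈ -32.0 - 1.0*I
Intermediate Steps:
o(s) = I (o(s) = √(-1) = I)
A(K, I) = 11/(-6 + I) (A(K, I) = (4 + 7)/(I - 6) = 11/(-6 + I))
(o(3) + 16)*A(10, -5) - 16 = (I + 16)*(11/(-6 - 5)) - 16 = (16 + I)*(11/(-11)) - 16 = (16 + I)*(11*(-1/11)) - 16 = (16 + I)*(-1) - 16 = (-16 - I) - 16 = -32 - I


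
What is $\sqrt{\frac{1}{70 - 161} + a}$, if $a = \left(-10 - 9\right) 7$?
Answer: $\frac{2 i \sqrt{275366}}{91} \approx 11.533 i$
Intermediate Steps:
$a = -133$ ($a = \left(-19\right) 7 = -133$)
$\sqrt{\frac{1}{70 - 161} + a} = \sqrt{\frac{1}{70 - 161} - 133} = \sqrt{\frac{1}{-91} - 133} = \sqrt{- \frac{1}{91} - 133} = \sqrt{- \frac{12104}{91}} = \frac{2 i \sqrt{275366}}{91}$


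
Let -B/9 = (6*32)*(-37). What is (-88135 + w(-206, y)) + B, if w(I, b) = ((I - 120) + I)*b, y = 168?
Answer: -113575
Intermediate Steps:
B = 63936 (B = -9*6*32*(-37) = -1728*(-37) = -9*(-7104) = 63936)
w(I, b) = b*(-120 + 2*I) (w(I, b) = ((-120 + I) + I)*b = (-120 + 2*I)*b = b*(-120 + 2*I))
(-88135 + w(-206, y)) + B = (-88135 + 2*168*(-60 - 206)) + 63936 = (-88135 + 2*168*(-266)) + 63936 = (-88135 - 89376) + 63936 = -177511 + 63936 = -113575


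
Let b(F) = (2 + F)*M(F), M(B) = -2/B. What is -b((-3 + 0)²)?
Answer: 22/9 ≈ 2.4444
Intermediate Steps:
b(F) = -2*(2 + F)/F (b(F) = (2 + F)*(-2/F) = -2*(2 + F)/F)
-b((-3 + 0)²) = -(-2 - 4/(-3 + 0)²) = -(-2 - 4/((-3)²)) = -(-2 - 4/9) = -1*(-22/9) = 22/9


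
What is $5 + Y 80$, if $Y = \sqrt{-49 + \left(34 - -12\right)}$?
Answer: $5 + 80 i \sqrt{3} \approx 5.0 + 138.56 i$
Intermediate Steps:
$Y = i \sqrt{3}$ ($Y = \sqrt{-49 + \left(34 + 12\right)} = \sqrt{-49 + 46} = \sqrt{-3} = i \sqrt{3} \approx 1.732 i$)
$5 + Y 80 = 5 + i \sqrt{3} \cdot 80 = 5 + 80 i \sqrt{3}$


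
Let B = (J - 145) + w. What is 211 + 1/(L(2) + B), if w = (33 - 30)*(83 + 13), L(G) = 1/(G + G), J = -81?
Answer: 52543/249 ≈ 211.02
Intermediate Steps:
L(G) = 1/(2*G)
w = 288 (w = 3*96 = 288)
B = 62 (B = (-81 - 145) + 288 = -226 + 288 = 62)
211 + 1/(L(2) + B) = 211 + 1/((1/2)/2 + 62) = 211 + 1/((1/2)*(1/2) + 62) = 211 + 1/(1/4 + 62) = 211 + 1/(249/4) = 211 + 4/249 = 52543/249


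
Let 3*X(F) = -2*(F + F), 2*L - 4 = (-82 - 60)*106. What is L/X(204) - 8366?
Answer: -567007/68 ≈ -8338.3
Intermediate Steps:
L = -7524 (L = 2 + ((-82 - 60)*106)/2 = 2 + (-142*106)/2 = 2 + (1/2)*(-15052) = 2 - 7526 = -7524)
X(F) = -4*F/3 (X(F) = (-2*(F + F))/3 = (-4*F)/3 = -4*F/3)
L/X(204) - 8366 = -7524/((-4/3*204)) - 8366 = -7524/(-272) - 8366 = -7524*(-1/272) - 8366 = 1881/68 - 8366 = -567007/68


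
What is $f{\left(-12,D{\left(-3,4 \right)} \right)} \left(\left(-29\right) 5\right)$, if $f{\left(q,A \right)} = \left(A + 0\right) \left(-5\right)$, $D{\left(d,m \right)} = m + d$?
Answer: $725$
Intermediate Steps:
$D{\left(d,m \right)} = d + m$
$f{\left(q,A \right)} = - 5 A$ ($f{\left(q,A \right)} = A \left(-5\right) = - 5 A$)
$f{\left(-12,D{\left(-3,4 \right)} \right)} \left(\left(-29\right) 5\right) = - 5 \left(-3 + 4\right) \left(\left(-29\right) 5\right) = \left(-5\right) 1 \left(-145\right) = \left(-5\right) \left(-145\right) = 725$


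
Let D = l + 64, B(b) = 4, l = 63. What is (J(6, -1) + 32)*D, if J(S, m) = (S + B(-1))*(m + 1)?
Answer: 4064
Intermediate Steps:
J(S, m) = (1 + m)*(4 + S) (J(S, m) = (S + 4)*(m + 1) = (4 + S)*(1 + m) = (1 + m)*(4 + S))
D = 127 (D = 63 + 64 = 127)
(J(6, -1) + 32)*D = ((4 + 6 + 4*(-1) + 6*(-1)) + 32)*127 = ((4 + 6 - 4 - 6) + 32)*127 = (0 + 32)*127 = 32*127 = 4064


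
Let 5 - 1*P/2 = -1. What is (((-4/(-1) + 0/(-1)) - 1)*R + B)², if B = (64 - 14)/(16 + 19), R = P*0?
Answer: 100/49 ≈ 2.0408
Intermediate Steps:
P = 12 (P = 10 - 2*(-1) = 10 + 2 = 12)
R = 0 (R = 12*0 = 0)
B = 10/7 (B = 50/35 = 50*(1/35) = 10/7 ≈ 1.4286)
(((-4/(-1) + 0/(-1)) - 1)*R + B)² = (((-4/(-1) + 0/(-1)) - 1)*0 + 10/7)² = (((-4*(-1) + 0*(-1)) - 1)*0 + 10/7)² = (((4 + 0) - 1)*0 + 10/7)² = ((4 - 1)*0 + 10/7)² = (3*0 + 10/7)² = (0 + 10/7)² = (10/7)² = 100/49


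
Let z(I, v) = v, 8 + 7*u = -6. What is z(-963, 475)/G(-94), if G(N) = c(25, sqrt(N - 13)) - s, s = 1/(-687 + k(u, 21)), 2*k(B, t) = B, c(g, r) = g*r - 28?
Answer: -6295148400/32025943169 - 5620960000*I*sqrt(107)/32025943169 ≈ -0.19656 - 1.8155*I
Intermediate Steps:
u = -2 (u = -8/7 + (1/7)*(-6) = -8/7 - 6/7 = -2)
c(g, r) = -28 + g*r
k(B, t) = B/2
s = -1/688 (s = 1/(-687 + (1/2)*(-2)) = 1/(-687 - 1) = 1/(-688) = -1/688 ≈ -0.0014535)
G(N) = -19263/688 + 25*sqrt(-13 + N) (G(N) = (-28 + 25*sqrt(N - 13)) - 1*(-1/688) = (-28 + 25*sqrt(-13 + N)) + 1/688 = -19263/688 + 25*sqrt(-13 + N))
z(-963, 475)/G(-94) = 475/(-19263/688 + 25*sqrt(-13 - 94)) = 475/(-19263/688 + 25*sqrt(-107)) = 475/(-19263/688 + 25*(I*sqrt(107))) = 475/(-19263/688 + 25*I*sqrt(107))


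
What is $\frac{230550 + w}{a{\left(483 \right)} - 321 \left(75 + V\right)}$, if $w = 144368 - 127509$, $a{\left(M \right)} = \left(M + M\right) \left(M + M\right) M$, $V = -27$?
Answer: $\frac{247409}{450698940} \approx 0.00054894$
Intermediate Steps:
$a{\left(M \right)} = 4 M^{3}$ ($a{\left(M \right)} = 2 M 2 M M = 4 M^{2} M = 4 M^{3}$)
$w = 16859$
$\frac{230550 + w}{a{\left(483 \right)} - 321 \left(75 + V\right)} = \frac{230550 + 16859}{4 \cdot 483^{3} - 321 \left(75 - 27\right)} = \frac{247409}{4 \cdot 112678587 - 15408} = \frac{247409}{450714348 - 15408} = \frac{247409}{450698940}$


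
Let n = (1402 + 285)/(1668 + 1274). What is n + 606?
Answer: 1784539/2942 ≈ 606.57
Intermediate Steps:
n = 1687/2942 ≈ 0.57342
n + 606 = 1687/2942 + 606 = 1784539/2942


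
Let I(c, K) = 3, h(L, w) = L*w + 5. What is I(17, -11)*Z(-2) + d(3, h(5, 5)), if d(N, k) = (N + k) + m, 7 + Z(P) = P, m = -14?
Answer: -8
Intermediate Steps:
Z(P) = -7 + P
h(L, w) = 5 + L*w
d(N, k) = -14 + N + k (d(N, k) = (N + k) - 14 = -14 + N + k)
I(17, -11)*Z(-2) + d(3, h(5, 5)) = 3*(-7 - 2) + (-14 + 3 + (5 + 5*5)) = 3*(-9) + (-14 + 3 + (5 + 25)) = -27 + (-14 + 3 + 30) = -27 + 19 = -8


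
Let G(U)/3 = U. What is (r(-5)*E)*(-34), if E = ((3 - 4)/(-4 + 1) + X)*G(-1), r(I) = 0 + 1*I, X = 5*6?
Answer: -15470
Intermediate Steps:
G(U) = 3*U
X = 30
r(I) = I (r(I) = 0 + I = I)
E = -91 (E = ((3 - 4)/(-4 + 1) + 30)*(3*(-1)) = (-1/(-3) + 30)*(-3) = (-1*(-1/3) + 30)*(-3) = (1/3 + 30)*(-3) = (91/3)*(-3) = -91)
(r(-5)*E)*(-34) = -5*(-91)*(-34) = 455*(-34) = -15470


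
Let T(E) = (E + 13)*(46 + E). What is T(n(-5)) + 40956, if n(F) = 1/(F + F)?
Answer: 4154811/100 ≈ 41548.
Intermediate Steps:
n(F) = 1/(2*F)
T(E) = (13 + E)*(46 + E)
T(n(-5)) + 40956 = (598 + ((½)/(-5))² + 59*((½)/(-5))) + 40956 = (598 + ((½)*(-⅕))² + 59*((½)*(-⅕))) + 40956 = (598 + (-⅒)² + 59*(-⅒)) + 40956 = (598 + 1/100 - 59/10) + 40956 = 59211/100 + 40956 = 4154811/100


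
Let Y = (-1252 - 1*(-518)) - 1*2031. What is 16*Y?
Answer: -44240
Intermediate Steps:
Y = -2765 (Y = (-1252 + 518) - 2031 = -734 - 2031 = -2765)
16*Y = 16*(-2765) = -44240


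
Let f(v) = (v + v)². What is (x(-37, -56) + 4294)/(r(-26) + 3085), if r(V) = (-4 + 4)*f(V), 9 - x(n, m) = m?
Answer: 4359/3085 ≈ 1.4130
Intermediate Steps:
x(n, m) = 9 - m
f(v) = 4*v² (f(v) = (2*v)² = 4*v²)
r(V) = 0 (r(V) = (-4 + 4)*(4*V²) = 0*(4*V²) = 0)
(x(-37, -56) + 4294)/(r(-26) + 3085) = ((9 - 1*(-56)) + 4294)/(0 + 3085) = ((9 + 56) + 4294)/3085 = (65 + 4294)*(1/3085) = 4359*(1/3085) = 4359/3085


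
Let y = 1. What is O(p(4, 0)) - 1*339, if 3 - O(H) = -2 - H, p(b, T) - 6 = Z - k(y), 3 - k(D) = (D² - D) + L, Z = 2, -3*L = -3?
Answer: -328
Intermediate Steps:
L = 1 (L = -⅓*(-3) = 1)
k(D) = 2 + D - D² (k(D) = 3 - ((D² - D) + 1) = 3 - (1 + D² - D) = 3 + (-1 + D - D²) = 2 + D - D²)
p(b, T) = 6 (p(b, T) = 6 + (2 - (2 + 1 - 1*1²)) = 6 + (2 - (2 + 1 - 1*1)) = 6 + (2 - (2 + 1 - 1)) = 6 + (2 - 1*2) = 6 + (2 - 2) = 6 + 0 = 6)
O(H) = 5 + H (O(H) = 3 - (-2 - H) = 3 + (2 + H) = 5 + H)
O(p(4, 0)) - 1*339 = (5 + 6) - 1*339 = 11 - 339 = -328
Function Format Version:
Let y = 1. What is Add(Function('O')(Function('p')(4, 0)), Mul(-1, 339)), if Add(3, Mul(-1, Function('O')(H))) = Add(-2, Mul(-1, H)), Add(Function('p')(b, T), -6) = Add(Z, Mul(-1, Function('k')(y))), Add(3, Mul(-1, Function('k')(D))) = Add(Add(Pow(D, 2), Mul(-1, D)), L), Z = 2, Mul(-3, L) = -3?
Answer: -328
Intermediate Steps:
L = 1 (L = Mul(Rational(-1, 3), -3) = 1)
Function('k')(D) = Add(2, D, Mul(-1, Pow(D, 2))) (Function('k')(D) = Add(3, Mul(-1, Add(Add(Pow(D, 2), Mul(-1, D)), 1))) = Add(3, Mul(-1, Add(1, Pow(D, 2), Mul(-1, D)))) = Add(3, Add(-1, D, Mul(-1, Pow(D, 2)))) = Add(2, D, Mul(-1, Pow(D, 2))))
Function('p')(b, T) = 6 (Function('p')(b, T) = Add(6, Add(2, Mul(-1, Add(2, 1, Mul(-1, Pow(1, 2)))))) = Add(6, Add(2, Mul(-1, Add(2, 1, Mul(-1, 1))))) = Add(6, Add(2, Mul(-1, Add(2, 1, -1)))) = Add(6, Add(2, Mul(-1, 2))) = Add(6, Add(2, -2)) = Add(6, 0) = 6)
Function('O')(H) = Add(5, H) (Function('O')(H) = Add(3, Mul(-1, Add(-2, Mul(-1, H)))) = Add(3, Add(2, H)) = Add(5, H))
Add(Function('O')(Function('p')(4, 0)), Mul(-1, 339)) = Add(Add(5, 6), Mul(-1, 339)) = Add(11, -339) = -328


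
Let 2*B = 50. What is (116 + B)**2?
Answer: 19881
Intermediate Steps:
B = 25 (B = (1/2)*50 = 25)
(116 + B)**2 = (116 + 25)**2 = 141**2 = 19881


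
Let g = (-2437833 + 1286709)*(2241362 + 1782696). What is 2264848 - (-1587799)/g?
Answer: 10491205670957631017/4632189741192 ≈ 2.2648e+6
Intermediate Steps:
g = -4632189741192 (g = -1151124*4024058 = -4632189741192)
2264848 - (-1587799)/g = 2264848 - (-1587799)/(-4632189741192) = 2264848 - (-1587799)*(-1)/4632189741192 = 2264848 - 1*1587799/4632189741192 = 2264848 - 1587799/4632189741192 = 10491205670957631017/4632189741192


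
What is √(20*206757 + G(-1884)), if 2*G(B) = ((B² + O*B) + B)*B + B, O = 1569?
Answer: 17*I*√1913946 ≈ 23519.0*I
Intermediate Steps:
G(B) = B/2 + B*(B² + 1570*B)/2 (G(B) = (((B² + 1569*B) + B)*B + B)/2 = ((B² + 1570*B)*B + B)/2 = (B*(B² + 1570*B) + B)/2 = (B + B*(B² + 1570*B))/2 = B/2 + B*(B² + 1570*B)/2)
√(20*206757 + G(-1884)) = √(20*206757 + (½)*(-1884)*(1 + (-1884)² + 1570*(-1884))) = √(4135140 + (½)*(-1884)*(1 + 3549456 - 2957880)) = √(4135140 + (½)*(-1884)*591577) = √(4135140 - 557265534) = √(-553130394) = 17*I*√1913946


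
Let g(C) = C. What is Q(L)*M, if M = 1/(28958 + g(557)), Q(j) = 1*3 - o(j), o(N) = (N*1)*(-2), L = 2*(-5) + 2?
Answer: -13/29515 ≈ -0.00044045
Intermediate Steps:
L = -8 (L = -10 + 2 = -8)
o(N) = -2*N (o(N) = N*(-2) = -2*N)
Q(j) = 3 + 2*j (Q(j) = 1*3 - (-2)*j = 3 + 2*j)
M = 1/29515 (M = 1/(28958 + 557) = 1/29515 ≈ 3.3881e-5)
Q(L)*M = (3 + 2*(-8))*(1/29515) = (3 - 16)*(1/29515) = -13*1/29515 = -13/29515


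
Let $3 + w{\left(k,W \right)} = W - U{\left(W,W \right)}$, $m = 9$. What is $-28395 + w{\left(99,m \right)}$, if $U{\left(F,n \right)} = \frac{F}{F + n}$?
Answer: $- \frac{56779}{2} \approx -28390.0$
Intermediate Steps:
$w{\left(k,W \right)} = - \frac{7}{2} + W$ ($w{\left(k,W \right)} = -3 + \left(W - \frac{W}{W + W}\right) = -3 + \left(W - \frac{W}{2 W}\right) = -3 - \left(- W + W \frac{1}{2 W}\right) = -3 + \left(W - \frac{1}{2}\right) = -3 + \left(- \frac{1}{2} + W\right) = - \frac{7}{2} + W$)
$-28395 + w{\left(99,m \right)} = -28395 + \left(- \frac{7}{2} + 9\right) = -28395 + \frac{11}{2} = - \frac{56779}{2}$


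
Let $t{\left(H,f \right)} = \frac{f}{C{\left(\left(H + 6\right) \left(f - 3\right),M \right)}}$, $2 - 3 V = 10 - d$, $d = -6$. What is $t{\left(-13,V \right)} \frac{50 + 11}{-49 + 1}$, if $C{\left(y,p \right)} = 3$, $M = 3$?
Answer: $\frac{427}{216} \approx 1.9769$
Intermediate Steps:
$V = - \frac{14}{3}$ ($V = \frac{2}{3} - \frac{10 - -6}{3} = \frac{2}{3} - \frac{10 + 6}{3} = \frac{2}{3} - \frac{16}{3} = - \frac{14}{3} \approx -4.6667$)
$t{\left(H,f \right)} = \frac{f}{3}$
$t{\left(-13,V \right)} \frac{50 + 11}{-49 + 1} = \frac{1}{3} \left(- \frac{14}{3}\right) \frac{50 + 11}{-49 + 1} = - \frac{14 \frac{61}{-48}}{9} = - \frac{14 \cdot 61 \left(- \frac{1}{48}\right)}{9} = \left(- \frac{14}{9}\right) \left(- \frac{61}{48}\right) = \frac{427}{216}$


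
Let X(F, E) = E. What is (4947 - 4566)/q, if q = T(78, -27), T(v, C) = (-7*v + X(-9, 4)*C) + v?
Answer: -127/192 ≈ -0.66146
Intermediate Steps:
T(v, C) = -6*v + 4*C (T(v, C) = (-7*v + 4*C) + v = -6*v + 4*C)
q = -576 (q = -6*78 + 4*(-27) = -468 - 108 = -576)
(4947 - 4566)/q = (4947 - 4566)/(-576) = 381*(-1/576) = -127/192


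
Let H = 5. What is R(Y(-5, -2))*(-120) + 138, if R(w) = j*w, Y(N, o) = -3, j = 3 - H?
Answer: -582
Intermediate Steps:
j = -2 (j = 3 - 1*5 = 3 - 5 = -2)
R(w) = -2*w
R(Y(-5, -2))*(-120) + 138 = -2*(-3)*(-120) + 138 = 6*(-120) + 138 = -720 + 138 = -582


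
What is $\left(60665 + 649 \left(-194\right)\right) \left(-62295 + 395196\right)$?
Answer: $-21718794141$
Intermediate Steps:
$\left(60665 + 649 \left(-194\right)\right) \left(-62295 + 395196\right) = \left(60665 - 125906\right) 332901 = \left(-65241\right) 332901 = -21718794141$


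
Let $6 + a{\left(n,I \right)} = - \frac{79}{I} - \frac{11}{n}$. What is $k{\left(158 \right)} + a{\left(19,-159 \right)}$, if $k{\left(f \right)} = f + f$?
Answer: $\frac{936262}{3021} \approx 309.92$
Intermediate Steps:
$a{\left(n,I \right)} = -6 - \frac{79}{I} - \frac{11}{n}$ ($a{\left(n,I \right)} = -6 - \left(\frac{11}{n} + \frac{79}{I}\right) = -6 - \frac{79}{I} - \frac{11}{n}$)
$k{\left(f \right)} = 2 f$
$k{\left(158 \right)} + a{\left(19,-159 \right)} = 2 \cdot 158 - \left(6 - \frac{79}{159} + \frac{11}{19}\right) = 316 - \frac{18374}{3021} = \frac{936262}{3021}$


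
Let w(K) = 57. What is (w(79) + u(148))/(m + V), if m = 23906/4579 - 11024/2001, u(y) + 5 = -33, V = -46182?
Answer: -174089001/423148866368 ≈ -0.00041141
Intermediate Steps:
u(y) = -38 (u(y) = -5 - 33 = -38)
m = -2642990/9162579 (m = 23906*(1/4579) - 11024*1/2001 = 23906/4579 - 11024/2001 = -2642990/9162579 ≈ -0.28846)
(w(79) + u(148))/(m + V) = (57 - 38)/(-2642990/9162579 - 46182) = 19/(-423148866368/9162579) = 19*(-9162579/423148866368) = -174089001/423148866368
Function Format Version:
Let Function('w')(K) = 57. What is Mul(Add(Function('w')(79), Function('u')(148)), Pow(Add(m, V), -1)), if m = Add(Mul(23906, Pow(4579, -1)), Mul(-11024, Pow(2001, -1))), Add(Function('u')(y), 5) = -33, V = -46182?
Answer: Rational(-174089001, 423148866368) ≈ -0.00041141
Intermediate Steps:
Function('u')(y) = -38 (Function('u')(y) = Add(-5, -33) = -38)
m = Rational(-2642990, 9162579) (m = Add(Mul(23906, Rational(1, 4579)), Mul(-11024, Rational(1, 2001))) = Add(Rational(23906, 4579), Rational(-11024, 2001)) = Rational(-2642990, 9162579) ≈ -0.28846)
Mul(Add(Function('w')(79), Function('u')(148)), Pow(Add(m, V), -1)) = Mul(Add(57, -38), Pow(Add(Rational(-2642990, 9162579), -46182), -1)) = Mul(19, Pow(Rational(-423148866368, 9162579), -1)) = Mul(19, Rational(-9162579, 423148866368)) = Rational(-174089001, 423148866368)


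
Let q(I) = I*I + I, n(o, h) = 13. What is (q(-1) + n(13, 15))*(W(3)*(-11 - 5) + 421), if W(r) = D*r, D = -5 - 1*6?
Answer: 12337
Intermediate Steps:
q(I) = I + I² (q(I) = I² + I = I + I²)
D = -11 (D = -5 - 6 = -11)
W(r) = -11*r
(q(-1) + n(13, 15))*(W(3)*(-11 - 5) + 421) = (-(1 - 1) + 13)*((-11*3)*(-11 - 5) + 421) = (-1*0 + 13)*(-33*(-16) + 421) = (0 + 13)*(528 + 421) = 13*949 = 12337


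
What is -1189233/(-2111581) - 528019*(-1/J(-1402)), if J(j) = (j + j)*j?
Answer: 5790077171503/8301064119848 ≈ 0.69751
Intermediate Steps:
J(j) = 2*j² (J(j) = (2*j)*j = 2*j²)
-1189233/(-2111581) - 528019*(-1/J(-1402)) = -1189233/(-2111581) - 528019/((-2*(-1402)²)) = -1189233*(-1/2111581) - 528019/((-2*1965604)) = 1189233/2111581 - 528019/((-1*3931208)) = 1189233/2111581 - 528019/(-3931208) = 1189233/2111581 - 528019*(-1/3931208) = 1189233/2111581 + 528019/3931208 = 5790077171503/8301064119848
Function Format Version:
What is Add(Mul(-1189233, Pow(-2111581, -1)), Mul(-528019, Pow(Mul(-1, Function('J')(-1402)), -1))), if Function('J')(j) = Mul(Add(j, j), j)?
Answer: Rational(5790077171503, 8301064119848) ≈ 0.69751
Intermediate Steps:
Function('J')(j) = Mul(2, Pow(j, 2)) (Function('J')(j) = Mul(Mul(2, j), j) = Mul(2, Pow(j, 2)))
Add(Mul(-1189233, Pow(-2111581, -1)), Mul(-528019, Pow(Mul(-1, Function('J')(-1402)), -1))) = Add(Mul(-1189233, Pow(-2111581, -1)), Mul(-528019, Pow(Mul(-1, Mul(2, Pow(-1402, 2))), -1))) = Add(Mul(-1189233, Rational(-1, 2111581)), Mul(-528019, Pow(Mul(-1, Mul(2, 1965604)), -1))) = Add(Rational(1189233, 2111581), Mul(-528019, Pow(Mul(-1, 3931208), -1))) = Add(Rational(1189233, 2111581), Mul(-528019, Pow(-3931208, -1))) = Add(Rational(1189233, 2111581), Mul(-528019, Rational(-1, 3931208))) = Add(Rational(1189233, 2111581), Rational(528019, 3931208)) = Rational(5790077171503, 8301064119848)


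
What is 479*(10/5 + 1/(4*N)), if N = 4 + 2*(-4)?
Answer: 14849/16 ≈ 928.06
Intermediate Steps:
N = -4 (N = 4 - 8 = -4)
479*(10/5 + 1/(4*N)) = 479*(10/5 + 1/(4*(-4))) = 479*(10*(⅕) + (¼)*(-¼)) = 479*(2 - 1/16) = 479*(31/16) = 14849/16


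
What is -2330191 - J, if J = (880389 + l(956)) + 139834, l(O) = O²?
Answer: -4264350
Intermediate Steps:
J = 1934159 (J = (880389 + 956²) + 139834 = (880389 + 913936) + 139834 = 1794325 + 139834 = 1934159)
-2330191 - J = -2330191 - 1*1934159 = -2330191 - 1934159 = -4264350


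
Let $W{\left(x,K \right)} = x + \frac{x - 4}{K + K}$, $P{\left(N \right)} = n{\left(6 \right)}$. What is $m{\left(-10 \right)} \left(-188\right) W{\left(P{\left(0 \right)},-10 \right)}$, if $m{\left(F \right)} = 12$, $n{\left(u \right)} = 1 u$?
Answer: $- \frac{66552}{5} \approx -13310.0$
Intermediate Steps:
$n{\left(u \right)} = u$
$P{\left(N \right)} = 6$
$W{\left(x,K \right)} = x + \frac{-4 + x}{2 K}$
$m{\left(-10 \right)} \left(-188\right) W{\left(P{\left(0 \right)},-10 \right)} = 12 \left(-188\right) \frac{-2 + \frac{1}{2} \cdot 6 - 60}{-10} = - 2256 \left(- \frac{-2 + 3 - 60}{10}\right) = - 2256 \left(\left(- \frac{1}{10}\right) \left(-59\right)\right) = \left(-2256\right) \frac{59}{10} = - \frac{66552}{5}$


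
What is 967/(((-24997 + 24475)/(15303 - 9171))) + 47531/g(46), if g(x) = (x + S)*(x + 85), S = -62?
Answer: -2075557501/182352 ≈ -11382.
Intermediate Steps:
g(x) = (-62 + x)*(85 + x) (g(x) = (x - 62)*(x + 85) = (-62 + x)*(85 + x))
967/(((-24997 + 24475)/(15303 - 9171))) + 47531/g(46) = 967/(((-24997 + 24475)/(15303 - 9171))) + 47531/(-5270 + 46² + 23*46) = 967/((-522/6132)) + 47531/(-5270 + 2116 + 1058) = 967/((-522*1/6132)) + 47531/(-2096) = 967/(-87/1022) + 47531*(-1/2096) = 967*(-1022/87) - 47531/2096 = -988274/87 - 47531/2096 = -2075557501/182352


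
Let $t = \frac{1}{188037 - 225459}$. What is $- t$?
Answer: $\frac{1}{37422} \approx 2.6722 \cdot 10^{-5}$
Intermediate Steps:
$t = - \frac{1}{37422}$ ($t = \frac{1}{188037 - 225459} = \frac{1}{-37422} = - \frac{1}{37422} \approx -2.6722 \cdot 10^{-5}$)
$- t = \left(-1\right) \left(- \frac{1}{37422}\right) = \frac{1}{37422}$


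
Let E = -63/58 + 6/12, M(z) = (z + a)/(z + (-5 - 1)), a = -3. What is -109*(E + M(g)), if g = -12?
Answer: -4687/174 ≈ -26.937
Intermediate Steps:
M(z) = (-3 + z)/(-6 + z) (M(z) = (z - 3)/(z + (-5 - 1)) = (-3 + z)/(z - 6) = (-3 + z)/(-6 + z))
E = -17/29 (E = -63*1/58 + 6*(1/12) = -63/58 + ½ = -17/29 ≈ -0.58621)
-109*(E + M(g)) = -109*(-17/29 + (-3 - 12)/(-6 - 12)) = -109*(-17/29 - 15/(-18)) = -109*(-17/29 - 1/18*(-15)) = -109*(-17/29 + ⅚) = -109*43/174 = -4687/174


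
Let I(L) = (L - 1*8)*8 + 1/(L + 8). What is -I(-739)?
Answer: 4368457/731 ≈ 5976.0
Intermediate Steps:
I(L) = -64 + 1/(8 + L) + 8*L (I(L) = (L - 8)*8 + 1/(8 + L) = (-8 + L)*8 + 1/(8 + L) = (-64 + 8*L) + 1/(8 + L) = -64 + 1/(8 + L) + 8*L)
-I(-739) = -(-511 + 8*(-739)²)/(8 - 739) = -(-511 + 8*546121)/(-731) = -(-1)*(-511 + 4368968)/731 = -(-1)*4368457/731 = -1*(-4368457/731) = 4368457/731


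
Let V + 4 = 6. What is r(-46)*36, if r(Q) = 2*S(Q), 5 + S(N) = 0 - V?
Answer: -504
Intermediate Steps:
V = 2 (V = -4 + 6 = 2)
S(N) = -7 (S(N) = -5 + (0 - 1*2) = -5 + (0 - 2) = -5 - 2 = -7)
r(Q) = -14 (r(Q) = 2*(-7) = -14)
r(-46)*36 = -14*36 = -504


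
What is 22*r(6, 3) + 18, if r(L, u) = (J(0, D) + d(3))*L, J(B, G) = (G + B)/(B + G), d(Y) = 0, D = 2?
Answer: 150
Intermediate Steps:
J(B, G) = 1 (J(B, G) = (B + G)/(B + G) = 1)
r(L, u) = L (r(L, u) = (1 + 0)*L = 1*L = L)
22*r(6, 3) + 18 = 22*6 + 18 = 132 + 18 = 150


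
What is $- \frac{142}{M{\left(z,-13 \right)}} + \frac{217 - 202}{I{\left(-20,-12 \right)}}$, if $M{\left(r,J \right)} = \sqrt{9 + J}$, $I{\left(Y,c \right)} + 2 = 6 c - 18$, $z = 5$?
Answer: $- \frac{15}{92} + 71 i \approx -0.16304 + 71.0 i$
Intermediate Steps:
$I{\left(Y,c \right)} = -20 + 6 c$ ($I{\left(Y,c \right)} = -2 + \left(6 c - 18\right) = -2 + \left(-18 + 6 c\right) = -20 + 6 c$)
$- \frac{142}{M{\left(z,-13 \right)}} + \frac{217 - 202}{I{\left(-20,-12 \right)}} = - \frac{142}{\sqrt{9 - 13}} + \frac{217 - 202}{-20 + 6 \left(-12\right)} = - \frac{142}{\sqrt{-4}} + \frac{217 - 202}{-20 - 72} = - \frac{142}{2 i} + \frac{15}{-92} = - 142 \left(- \frac{i}{2}\right) + 15 \left(- \frac{1}{92}\right) = 71 i - \frac{15}{92} = - \frac{15}{92} + 71 i$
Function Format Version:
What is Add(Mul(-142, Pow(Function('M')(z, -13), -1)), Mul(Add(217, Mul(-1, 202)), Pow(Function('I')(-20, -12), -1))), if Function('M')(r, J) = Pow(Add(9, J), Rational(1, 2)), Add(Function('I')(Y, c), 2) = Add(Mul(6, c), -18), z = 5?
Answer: Add(Rational(-15, 92), Mul(71, I)) ≈ Add(-0.16304, Mul(71.000, I))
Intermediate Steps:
Function('I')(Y, c) = Add(-20, Mul(6, c)) (Function('I')(Y, c) = Add(-2, Add(Mul(6, c), -18)) = Add(-2, Add(-18, Mul(6, c))) = Add(-20, Mul(6, c)))
Add(Mul(-142, Pow(Function('M')(z, -13), -1)), Mul(Add(217, Mul(-1, 202)), Pow(Function('I')(-20, -12), -1))) = Add(Mul(-142, Pow(Pow(Add(9, -13), Rational(1, 2)), -1)), Mul(Add(217, Mul(-1, 202)), Pow(Add(-20, Mul(6, -12)), -1))) = Add(Mul(-142, Pow(Pow(-4, Rational(1, 2)), -1)), Mul(Add(217, -202), Pow(Add(-20, -72), -1))) = Add(Mul(-142, Pow(Mul(2, I), -1)), Mul(15, Pow(-92, -1))) = Add(Mul(-142, Mul(Rational(-1, 2), I)), Mul(15, Rational(-1, 92))) = Add(Mul(71, I), Rational(-15, 92)) = Add(Rational(-15, 92), Mul(71, I))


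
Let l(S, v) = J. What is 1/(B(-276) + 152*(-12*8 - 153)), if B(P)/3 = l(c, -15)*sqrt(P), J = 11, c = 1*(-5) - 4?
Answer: -3154/119397639 - 11*I*sqrt(69)/238795278 ≈ -2.6416e-5 - 3.8264e-7*I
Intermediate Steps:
c = -9 (c = -5 - 4 = -9)
l(S, v) = 11
B(P) = 33*sqrt(P) (B(P) = 3*(11*sqrt(P)) = 33*sqrt(P))
1/(B(-276) + 152*(-12*8 - 153)) = 1/(33*sqrt(-276) + 152*(-12*8 - 153)) = 1/(33*(2*I*sqrt(69)) + 152*(-96 - 153)) = 1/(66*I*sqrt(69) + 152*(-249)) = 1/(66*I*sqrt(69) - 37848) = 1/(-37848 + 66*I*sqrt(69))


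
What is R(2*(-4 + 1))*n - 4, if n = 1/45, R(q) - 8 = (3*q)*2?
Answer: -208/45 ≈ -4.6222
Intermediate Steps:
R(q) = 8 + 6*q (R(q) = 8 + (3*q)*2 = 8 + 6*q)
n = 1/45 ≈ 0.022222
R(2*(-4 + 1))*n - 4 = (8 + 6*(2*(-4 + 1)))*(1/45) - 4 = (8 + 6*(2*(-3)))*(1/45) - 4 = (8 + 6*(-6))*(1/45) - 4 = (8 - 36)*(1/45) - 4 = -28*1/45 - 4 = -28/45 - 4 = -208/45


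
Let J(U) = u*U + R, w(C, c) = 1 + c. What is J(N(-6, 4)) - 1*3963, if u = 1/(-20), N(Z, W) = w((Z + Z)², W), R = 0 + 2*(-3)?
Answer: -15877/4 ≈ -3969.3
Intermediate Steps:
R = -6 (R = 0 - 6 = -6)
N(Z, W) = 1 + W
u = -1/20 ≈ -0.050000
J(U) = -6 - U/20 (J(U) = -U/20 - 6 = -6 - U/20)
J(N(-6, 4)) - 1*3963 = (-6 - (1 + 4)/20) - 1*3963 = (-6 - 1/20*5) - 3963 = (-6 - ¼) - 3963 = -25/4 - 3963 = -15877/4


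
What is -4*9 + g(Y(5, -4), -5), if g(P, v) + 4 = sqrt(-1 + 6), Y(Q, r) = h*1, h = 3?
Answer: -40 + sqrt(5) ≈ -37.764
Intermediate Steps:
Y(Q, r) = 3 (Y(Q, r) = 3*1 = 3)
g(P, v) = -4 + sqrt(5) (g(P, v) = -4 + sqrt(-1 + 6) = -4 + sqrt(5))
-4*9 + g(Y(5, -4), -5) = -4*9 + (-4 + sqrt(5)) = -36 + (-4 + sqrt(5)) = -40 + sqrt(5)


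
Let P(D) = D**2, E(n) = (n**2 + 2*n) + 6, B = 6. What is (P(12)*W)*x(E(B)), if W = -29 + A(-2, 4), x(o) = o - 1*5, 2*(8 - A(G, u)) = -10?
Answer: -112896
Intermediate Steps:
A(G, u) = 13 (A(G, u) = 8 - 1/2*(-10) = 8 + 5 = 13)
E(n) = 6 + n**2 + 2*n
x(o) = -5 + o (x(o) = o - 5 = -5 + o)
W = -16 (W = -29 + 13 = -16)
(P(12)*W)*x(E(B)) = (12**2*(-16))*(-5 + (6 + 6**2 + 2*6)) = (144*(-16))*(-5 + (6 + 36 + 12)) = -2304*(-5 + 54) = -2304*49 = -112896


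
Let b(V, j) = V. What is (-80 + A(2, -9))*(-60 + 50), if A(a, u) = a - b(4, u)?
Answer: 820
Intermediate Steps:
A(a, u) = -4 + a (A(a, u) = a - 1*4 = a - 4 = -4 + a)
(-80 + A(2, -9))*(-60 + 50) = (-80 + (-4 + 2))*(-60 + 50) = (-80 - 2)*(-10) = -82*(-10) = 820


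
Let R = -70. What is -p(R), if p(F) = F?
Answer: 70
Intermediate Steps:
-p(R) = -1*(-70) = 70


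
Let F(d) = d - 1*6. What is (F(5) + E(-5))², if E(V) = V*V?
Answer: 576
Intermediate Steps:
E(V) = V²
F(d) = -6 + d (F(d) = d - 6 = -6 + d)
(F(5) + E(-5))² = ((-6 + 5) + (-5)²)² = (-1 + 25)² = 24² = 576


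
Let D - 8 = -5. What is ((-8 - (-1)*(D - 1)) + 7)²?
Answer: 1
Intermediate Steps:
D = 3 (D = 8 - 5 = 3)
((-8 - (-1)*(D - 1)) + 7)² = ((-8 - (-1)*(3 - 1)) + 7)² = ((-8 - (-1)*2) + 7)² = ((-8 - 1*(-2)) + 7)² = ((-8 + 2) + 7)² = (-6 + 7)² = 1² = 1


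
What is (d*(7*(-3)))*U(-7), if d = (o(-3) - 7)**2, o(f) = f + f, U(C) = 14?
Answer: -49686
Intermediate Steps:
o(f) = 2*f
d = 169 (d = (2*(-3) - 7)**2 = (-6 - 7)**2 = (-13)**2 = 169)
(d*(7*(-3)))*U(-7) = (169*(7*(-3)))*14 = (169*(-21))*14 = -3549*14 = -49686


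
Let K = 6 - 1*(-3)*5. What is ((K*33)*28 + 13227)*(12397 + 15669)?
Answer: 915821646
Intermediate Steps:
K = 21 (K = 6 + 3*5 = 6 + 15 = 21)
((K*33)*28 + 13227)*(12397 + 15669) = ((21*33)*28 + 13227)*(12397 + 15669) = (693*28 + 13227)*28066 = (19404 + 13227)*28066 = 32631*28066 = 915821646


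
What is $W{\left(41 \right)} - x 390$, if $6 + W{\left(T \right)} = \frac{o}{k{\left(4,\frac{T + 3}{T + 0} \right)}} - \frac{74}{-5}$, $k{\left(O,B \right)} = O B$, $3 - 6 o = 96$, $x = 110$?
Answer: $- \frac{75494867}{1760} \approx -42895.0$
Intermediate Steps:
$o = - \frac{31}{2}$ ($o = \frac{1}{2} - 16 = - \frac{31}{2} \approx -15.5$)
$k{\left(O,B \right)} = B O$
$W{\left(T \right)} = \frac{44}{5} - \frac{31 T}{8 \left(3 + T\right)}$ ($W{\left(T \right)} = -6 - \left(- \frac{74}{5} + \frac{31 \frac{T + 0}{4 \left(T + 3\right)}}{2}\right) = -6 - \left(- \frac{74}{5} + \frac{31}{2 \frac{3 + T}{T} 4}\right) = -6 + \left(- \frac{31}{2 \frac{3 + T}{T} 4} + \frac{74}{5}\right) = -6 + \left(- \frac{31}{2 \frac{4 \left(3 + T\right)}{T}} + \frac{74}{5}\right) = -6 - \left(- \frac{74}{5} + \frac{31 \frac{T}{4 \left(3 + T\right)}}{2}\right) = -6 - \left(- \frac{74}{5} + \frac{31 T}{8 \left(3 + T\right)}\right) = \frac{44}{5} - \frac{31 T}{8 \left(3 + T\right)}$)
$W{\left(41 \right)} - x 390 = \frac{1056 + 197 \cdot 41}{40 \left(3 + 41\right)} - 110 \cdot 390 = \frac{1056 + 8077}{40 \cdot 44} - 42900 = \frac{1}{40} \cdot \frac{1}{44} \cdot 9133 - 42900 = \frac{9133}{1760} - 42900 = - \frac{75494867}{1760}$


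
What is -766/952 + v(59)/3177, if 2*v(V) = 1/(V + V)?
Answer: -35895275/44611434 ≈ -0.80462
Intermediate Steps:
v(V) = 1/(4*V) (v(V) = 1/(2*(V + V)) = 1/(2*((2*V))) = (1/(2*V))/2 = 1/(4*V))
-766/952 + v(59)/3177 = -766/952 + ((¼)/59)/3177 = -766*1/952 + ((¼)*(1/59))*(1/3177) = -383/476 + (1/236)*(1/3177) = -383/476 + 1/749772 = -35895275/44611434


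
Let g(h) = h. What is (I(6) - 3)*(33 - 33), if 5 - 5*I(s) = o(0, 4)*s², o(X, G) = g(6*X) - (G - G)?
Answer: 0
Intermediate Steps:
o(X, G) = 6*X (o(X, G) = 6*X - (G - G) = 6*X - 1*0 = 6*X + 0 = 6*X)
I(s) = 1 (I(s) = 1 - 6*0*s²/5 = 1 - 0*s² = 1 - ⅕*0 = 1 + 0 = 1)
(I(6) - 3)*(33 - 33) = (1 - 3)*(33 - 33) = -2*0 = 0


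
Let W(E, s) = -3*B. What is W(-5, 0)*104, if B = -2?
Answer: 624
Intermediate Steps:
W(E, s) = 6 (W(E, s) = -3*(-2) = 6)
W(-5, 0)*104 = 6*104 = 624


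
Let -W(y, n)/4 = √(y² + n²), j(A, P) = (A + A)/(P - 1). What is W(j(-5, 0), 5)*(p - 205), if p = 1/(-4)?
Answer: 4105*√5 ≈ 9179.1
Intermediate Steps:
j(A, P) = 2*A/(-1 + P) (j(A, P) = (2*A)/(-1 + P) = 2*A/(-1 + P))
W(y, n) = -4*√(n² + y²) (W(y, n) = -4*√(y² + n²) = -4*√(n² + y²))
p = -¼ ≈ -0.25000
W(j(-5, 0), 5)*(p - 205) = (-4*√(5² + (2*(-5)/(-1 + 0))²))*(-¼ - 205) = -4*√(25 + (2*(-5)/(-1))²)*(-821/4) = -4*√(25 + (2*(-5)*(-1))²)*(-821/4) = -4*√(25 + 10²)*(-821/4) = -4*√(25 + 100)*(-821/4) = -20*√5*(-821/4) = 4105*√5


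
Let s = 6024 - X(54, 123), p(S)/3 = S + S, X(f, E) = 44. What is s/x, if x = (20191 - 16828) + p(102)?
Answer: 1196/795 ≈ 1.5044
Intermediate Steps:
p(S) = 6*S (p(S) = 3*(S + S) = 3*(2*S) = 6*S)
s = 5980 (s = 6024 - 1*44 = 6024 - 44 = 5980)
x = 3975 (x = (20191 - 16828) + 6*102 = 3363 + 612 = 3975)
s/x = 5980/3975 = 5980*(1/3975) = 1196/795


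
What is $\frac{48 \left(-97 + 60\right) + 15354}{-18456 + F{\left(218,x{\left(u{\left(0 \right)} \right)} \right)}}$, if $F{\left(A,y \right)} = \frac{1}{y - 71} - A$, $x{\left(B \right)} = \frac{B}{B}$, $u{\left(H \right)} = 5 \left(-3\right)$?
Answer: $- \frac{316820}{435727} \approx -0.72711$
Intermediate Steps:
$u{\left(H \right)} = -15$
$x{\left(B \right)} = 1$
$F{\left(A,y \right)} = \frac{1}{-71 + y} - A$
$\frac{48 \left(-97 + 60\right) + 15354}{-18456 + F{\left(218,x{\left(u{\left(0 \right)} \right)} \right)}} = \frac{48 \left(-97 + 60\right) + 15354}{-18456 + \frac{1 + 71 \cdot 218 - 218 \cdot 1}{-71 + 1}} = \frac{48 \left(-37\right) + 15354}{-18456 + \frac{1 + 15478 - 218}{-70}} = \frac{-1776 + 15354}{-18456 - \frac{15261}{70}} = \frac{13578}{-18456 - \frac{15261}{70}} = \frac{13578}{- \frac{1307181}{70}} = 13578 \left(- \frac{70}{1307181}\right) = - \frac{316820}{435727}$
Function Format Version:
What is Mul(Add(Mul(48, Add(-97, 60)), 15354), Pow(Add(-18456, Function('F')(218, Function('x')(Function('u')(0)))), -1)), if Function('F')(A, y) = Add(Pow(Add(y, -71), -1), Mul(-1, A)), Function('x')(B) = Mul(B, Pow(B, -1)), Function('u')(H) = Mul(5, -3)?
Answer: Rational(-316820, 435727) ≈ -0.72711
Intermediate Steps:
Function('u')(H) = -15
Function('x')(B) = 1
Function('F')(A, y) = Add(Pow(Add(-71, y), -1), Mul(-1, A))
Mul(Add(Mul(48, Add(-97, 60)), 15354), Pow(Add(-18456, Function('F')(218, Function('x')(Function('u')(0)))), -1)) = Mul(Add(Mul(48, Add(-97, 60)), 15354), Pow(Add(-18456, Mul(Pow(Add(-71, 1), -1), Add(1, Mul(71, 218), Mul(-1, 218, 1)))), -1)) = Mul(Add(Mul(48, -37), 15354), Pow(Add(-18456, Mul(Pow(-70, -1), Add(1, 15478, -218))), -1)) = Mul(Add(-1776, 15354), Pow(Add(-18456, Mul(Rational(-1, 70), 15261)), -1)) = Mul(13578, Pow(Add(-18456, Rational(-15261, 70)), -1)) = Mul(13578, Pow(Rational(-1307181, 70), -1)) = Mul(13578, Rational(-70, 1307181)) = Rational(-316820, 435727)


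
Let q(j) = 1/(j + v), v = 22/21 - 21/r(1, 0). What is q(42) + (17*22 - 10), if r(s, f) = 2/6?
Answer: 152495/419 ≈ 363.95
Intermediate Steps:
r(s, f) = 1/3 (r(s, f) = 2*(1/6) = 1/3)
v = -1301/21 (v = 22/21 - 21/1/3 = 22*(1/21) - 21*3 = 22/21 - 63 = -1301/21 ≈ -61.952)
q(j) = 1/(-1301/21 + j) (q(j) = 1/(j - 1301/21) = 1/(-1301/21 + j))
q(42) + (17*22 - 10) = 21/(-1301 + 21*42) + (17*22 - 10) = 21/(-1301 + 882) + (374 - 10) = 21/(-419) + 364 = 21*(-1/419) + 364 = -21/419 + 364 = 152495/419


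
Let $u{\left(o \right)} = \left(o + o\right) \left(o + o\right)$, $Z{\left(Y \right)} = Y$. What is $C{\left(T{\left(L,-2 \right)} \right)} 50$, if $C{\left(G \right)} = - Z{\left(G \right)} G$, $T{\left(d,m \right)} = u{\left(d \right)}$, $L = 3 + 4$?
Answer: $-1920800$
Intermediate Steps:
$L = 7$
$u{\left(o \right)} = 4 o^{2}$ ($u{\left(o \right)} = 2 o 2 o = 4 o^{2}$)
$T{\left(d,m \right)} = 4 d^{2}$
$C{\left(G \right)} = - G^{2}$ ($C{\left(G \right)} = - G G = - G^{2}$)
$C{\left(T{\left(L,-2 \right)} \right)} 50 = - \left(4 \cdot 7^{2}\right)^{2} \cdot 50 = - \left(4 \cdot 49\right)^{2} \cdot 50 = - 196^{2} \cdot 50 = \left(-1\right) 38416 \cdot 50 = \left(-38416\right) 50 = -1920800$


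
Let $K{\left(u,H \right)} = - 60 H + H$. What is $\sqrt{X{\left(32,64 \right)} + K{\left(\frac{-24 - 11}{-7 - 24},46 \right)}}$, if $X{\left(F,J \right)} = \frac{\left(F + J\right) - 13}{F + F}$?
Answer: $\frac{i \sqrt{173613}}{8} \approx 52.084 i$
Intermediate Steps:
$K{\left(u,H \right)} = - 59 H$
$X{\left(F,J \right)} = \frac{-13 + F + J}{2 F}$
$\sqrt{X{\left(32,64 \right)} + K{\left(\frac{-24 - 11}{-7 - 24},46 \right)}} = \sqrt{\frac{-13 + 32 + 64}{2 \cdot 32} - 2714} = \sqrt{\frac{1}{2} \cdot \frac{1}{32} \cdot 83 - 2714} = \sqrt{\frac{83}{64} - 2714} = \sqrt{- \frac{173613}{64}} = \frac{i \sqrt{173613}}{8}$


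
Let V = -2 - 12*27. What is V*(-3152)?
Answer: 1027552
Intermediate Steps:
V = -326 (V = -2 - 324 = -326)
V*(-3152) = -326*(-3152) = 1027552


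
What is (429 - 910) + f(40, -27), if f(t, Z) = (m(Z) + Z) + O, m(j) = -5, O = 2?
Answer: -511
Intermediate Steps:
f(t, Z) = -3 + Z (f(t, Z) = (-5 + Z) + 2 = -3 + Z)
(429 - 910) + f(40, -27) = (429 - 910) + (-3 - 27) = -481 - 30 = -511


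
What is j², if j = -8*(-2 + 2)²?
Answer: 0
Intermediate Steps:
j = 0 (j = -8*0² = -8*0 = 0)
j² = 0² = 0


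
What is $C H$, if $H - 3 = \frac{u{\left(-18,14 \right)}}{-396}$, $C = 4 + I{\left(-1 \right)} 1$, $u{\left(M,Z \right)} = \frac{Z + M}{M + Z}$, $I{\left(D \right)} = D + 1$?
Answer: $\frac{1187}{99} \approx 11.99$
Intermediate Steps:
$I{\left(D \right)} = 1 + D$
$u{\left(M,Z \right)} = 1$ ($u{\left(M,Z \right)} = \frac{M + Z}{M + Z} = 1$)
$C = 4$ ($C = 4 + \left(1 - 1\right) 1 = 4 + 0 \cdot 1 = 4 + 0 = 4$)
$H = \frac{1187}{396}$ ($H = 3 + 1 \frac{1}{-396} = 3 + 1 \left(- \frac{1}{396}\right) = 3 - \frac{1}{396} = \frac{1187}{396} \approx 2.9975$)
$C H = 4 \cdot \frac{1187}{396} = \frac{1187}{99}$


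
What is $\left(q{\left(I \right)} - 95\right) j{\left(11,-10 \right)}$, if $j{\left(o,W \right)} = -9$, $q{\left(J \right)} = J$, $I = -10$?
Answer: $945$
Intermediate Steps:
$\left(q{\left(I \right)} - 95\right) j{\left(11,-10 \right)} = \left(-10 - 95\right) \left(-9\right) = \left(-105\right) \left(-9\right) = 945$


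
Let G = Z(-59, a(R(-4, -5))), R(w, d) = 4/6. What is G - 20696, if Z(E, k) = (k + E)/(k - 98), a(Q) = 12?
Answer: -1779809/86 ≈ -20695.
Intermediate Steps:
R(w, d) = ⅔ (R(w, d) = 4*(⅙) = ⅔)
Z(E, k) = (E + k)/(-98 + k)
G = 47/86 (G = (-59 + 12)/(-98 + 12) = -47/(-86) = -1/86*(-47) = 47/86 ≈ 0.54651)
G - 20696 = 47/86 - 20696 = -1779809/86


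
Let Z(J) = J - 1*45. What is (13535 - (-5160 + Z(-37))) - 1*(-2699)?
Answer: 21476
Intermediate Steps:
Z(J) = -45 + J (Z(J) = J - 45 = -45 + J)
(13535 - (-5160 + Z(-37))) - 1*(-2699) = (13535 - (-5160 + (-45 - 37))) - 1*(-2699) = (13535 - (-5160 - 82)) + 2699 = (13535 - 1*(-5242)) + 2699 = (13535 + 5242) + 2699 = 18777 + 2699 = 21476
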